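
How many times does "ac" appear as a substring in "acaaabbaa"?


Searching for "ac" in "acaaabbaa"
Scanning each position:
  Position 0: "ac" => MATCH
  Position 1: "ca" => no
  Position 2: "aa" => no
  Position 3: "aa" => no
  Position 4: "ab" => no
  Position 5: "bb" => no
  Position 6: "ba" => no
  Position 7: "aa" => no
Total occurrences: 1

1


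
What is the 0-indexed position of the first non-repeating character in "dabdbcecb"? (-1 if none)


Input: dabdbcecb
Character frequencies:
  'a': 1
  'b': 3
  'c': 2
  'd': 2
  'e': 1
Scanning left to right for freq == 1:
  Position 0 ('d'): freq=2, skip
  Position 1 ('a'): unique! => answer = 1

1


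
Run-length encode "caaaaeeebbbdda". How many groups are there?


Input: caaaaeeebbbdda
Scanning for consecutive runs:
  Group 1: 'c' x 1 (positions 0-0)
  Group 2: 'a' x 4 (positions 1-4)
  Group 3: 'e' x 3 (positions 5-7)
  Group 4: 'b' x 3 (positions 8-10)
  Group 5: 'd' x 2 (positions 11-12)
  Group 6: 'a' x 1 (positions 13-13)
Total groups: 6

6


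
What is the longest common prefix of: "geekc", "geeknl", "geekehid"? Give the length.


Words: geekc, geeknl, geekehid
  Position 0: all 'g' => match
  Position 1: all 'e' => match
  Position 2: all 'e' => match
  Position 3: all 'k' => match
  Position 4: ('c', 'n', 'e') => mismatch, stop
LCP = "geek" (length 4)

4


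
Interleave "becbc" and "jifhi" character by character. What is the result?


Interleaving "becbc" and "jifhi":
  Position 0: 'b' from first, 'j' from second => "bj"
  Position 1: 'e' from first, 'i' from second => "ei"
  Position 2: 'c' from first, 'f' from second => "cf"
  Position 3: 'b' from first, 'h' from second => "bh"
  Position 4: 'c' from first, 'i' from second => "ci"
Result: bjeicfbhci

bjeicfbhci


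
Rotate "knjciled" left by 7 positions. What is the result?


Input: "knjciled", rotate left by 7
First 7 characters: "knjcile"
Remaining characters: "d"
Concatenate remaining + first: "d" + "knjcile" = "dknjcile"

dknjcile


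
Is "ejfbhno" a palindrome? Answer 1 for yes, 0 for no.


Input: ejfbhno
Reversed: onhbfje
  Compare pos 0 ('e') with pos 6 ('o'): MISMATCH
  Compare pos 1 ('j') with pos 5 ('n'): MISMATCH
  Compare pos 2 ('f') with pos 4 ('h'): MISMATCH
Result: not a palindrome

0


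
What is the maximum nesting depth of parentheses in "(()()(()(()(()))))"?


Input: "(()()(()(()(()))))"
Tracking depth:
  Position 0 '(': depth becomes 1
  Position 1 '(': depth becomes 2
  Position 2 ')': depth becomes 1
  Position 3 '(': depth becomes 2
  Position 4 ')': depth becomes 1
  Position 5 '(': depth becomes 2
  Position 6 '(': depth becomes 3
  Position 7 ')': depth becomes 2
  Position 8 '(': depth becomes 3
  Position 9 '(': depth becomes 4
  Position 10 ')': depth becomes 3
  Position 11 '(': depth becomes 4
  Position 12 '(': depth becomes 5
  Position 13 ')': depth becomes 4
  Position 14 ')': depth becomes 3
  Position 15 ')': depth becomes 2
  Position 16 ')': depth becomes 1
  Position 17 ')': depth becomes 0
Maximum depth reached: 5

5


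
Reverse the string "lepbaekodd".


Input: lepbaekodd
Reading characters right to left:
  Position 9: 'd'
  Position 8: 'd'
  Position 7: 'o'
  Position 6: 'k'
  Position 5: 'e'
  Position 4: 'a'
  Position 3: 'b'
  Position 2: 'p'
  Position 1: 'e'
  Position 0: 'l'
Reversed: ddokeabpel

ddokeabpel


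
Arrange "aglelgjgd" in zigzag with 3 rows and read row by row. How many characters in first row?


Zigzag "aglelgjgd" into 3 rows:
Placing characters:
  'a' => row 0
  'g' => row 1
  'l' => row 2
  'e' => row 1
  'l' => row 0
  'g' => row 1
  'j' => row 2
  'g' => row 1
  'd' => row 0
Rows:
  Row 0: "ald"
  Row 1: "gegg"
  Row 2: "lj"
First row length: 3

3


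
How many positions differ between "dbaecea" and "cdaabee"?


Comparing "dbaecea" and "cdaabee" position by position:
  Position 0: 'd' vs 'c' => DIFFER
  Position 1: 'b' vs 'd' => DIFFER
  Position 2: 'a' vs 'a' => same
  Position 3: 'e' vs 'a' => DIFFER
  Position 4: 'c' vs 'b' => DIFFER
  Position 5: 'e' vs 'e' => same
  Position 6: 'a' vs 'e' => DIFFER
Positions that differ: 5

5


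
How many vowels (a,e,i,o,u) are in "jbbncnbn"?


Input: jbbncnbn
Checking each character:
  'j' at position 0: consonant
  'b' at position 1: consonant
  'b' at position 2: consonant
  'n' at position 3: consonant
  'c' at position 4: consonant
  'n' at position 5: consonant
  'b' at position 6: consonant
  'n' at position 7: consonant
Total vowels: 0

0


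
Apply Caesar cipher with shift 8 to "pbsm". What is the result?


Caesar cipher: shift "pbsm" by 8
  'p' (pos 15) + 8 = pos 23 = 'x'
  'b' (pos 1) + 8 = pos 9 = 'j'
  's' (pos 18) + 8 = pos 0 = 'a'
  'm' (pos 12) + 8 = pos 20 = 'u'
Result: xjau

xjau


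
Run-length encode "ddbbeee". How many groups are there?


Input: ddbbeee
Scanning for consecutive runs:
  Group 1: 'd' x 2 (positions 0-1)
  Group 2: 'b' x 2 (positions 2-3)
  Group 3: 'e' x 3 (positions 4-6)
Total groups: 3

3


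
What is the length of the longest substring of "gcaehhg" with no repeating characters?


Input: "gcaehhg"
Sliding window (track last position of each char):
  Position 0 ('g'): window [0,0] length 1 -- new best
  Position 1 ('c'): window [0,1] length 2 -- new best
  Position 2 ('a'): window [0,2] length 3 -- new best
  Position 3 ('e'): window [0,3] length 4 -- new best
  Position 4 ('h'): window [0,4] length 5 -- new best
  Position 5 ('h'): repeat (last at 4), move window start to 5
  Position 5 ('h'): window [5,5] length 1
  Position 6 ('g'): window [5,6] length 2
Longest substring with no repeats: "gcaeh" with length 5

5


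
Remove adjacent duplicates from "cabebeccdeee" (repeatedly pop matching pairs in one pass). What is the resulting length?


Input: cabebeccdeee
Stack-based adjacent duplicate removal:
  Read 'c': push. Stack: c
  Read 'a': push. Stack: ca
  Read 'b': push. Stack: cab
  Read 'e': push. Stack: cabe
  Read 'b': push. Stack: cabeb
  Read 'e': push. Stack: cabebe
  Read 'c': push. Stack: cabebec
  Read 'c': matches stack top 'c' => pop. Stack: cabebe
  Read 'd': push. Stack: cabebed
  Read 'e': push. Stack: cabebede
  Read 'e': matches stack top 'e' => pop. Stack: cabebed
  Read 'e': push. Stack: cabebede
Final stack: "cabebede" (length 8)

8


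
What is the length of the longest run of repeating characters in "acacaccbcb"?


Input: "acacaccbcb"
Scanning for longest run:
  Position 1 ('c'): new char, reset run to 1
  Position 2 ('a'): new char, reset run to 1
  Position 3 ('c'): new char, reset run to 1
  Position 4 ('a'): new char, reset run to 1
  Position 5 ('c'): new char, reset run to 1
  Position 6 ('c'): continues run of 'c', length=2
  Position 7 ('b'): new char, reset run to 1
  Position 8 ('c'): new char, reset run to 1
  Position 9 ('b'): new char, reset run to 1
Longest run: 'c' with length 2

2


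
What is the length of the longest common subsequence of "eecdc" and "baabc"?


LCS of "eecdc" and "baabc"
DP table:
           b    a    a    b    c
      0    0    0    0    0    0
  e   0    0    0    0    0    0
  e   0    0    0    0    0    0
  c   0    0    0    0    0    1
  d   0    0    0    0    0    1
  c   0    0    0    0    0    1
LCS length = dp[5][5] = 1

1


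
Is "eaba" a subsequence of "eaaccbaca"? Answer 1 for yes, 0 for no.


Check if "eaba" is a subsequence of "eaaccbaca"
Greedy scan:
  Position 0 ('e'): matches sub[0] = 'e'
  Position 1 ('a'): matches sub[1] = 'a'
  Position 2 ('a'): no match needed
  Position 3 ('c'): no match needed
  Position 4 ('c'): no match needed
  Position 5 ('b'): matches sub[2] = 'b'
  Position 6 ('a'): matches sub[3] = 'a'
  Position 7 ('c'): no match needed
  Position 8 ('a'): no match needed
All 4 characters matched => is a subsequence

1


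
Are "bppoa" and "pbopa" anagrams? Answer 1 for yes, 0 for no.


Strings: "bppoa", "pbopa"
Sorted first:  abopp
Sorted second: abopp
Sorted forms match => anagrams

1


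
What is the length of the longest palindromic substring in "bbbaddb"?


Input: "bbbaddb"
Checking substrings for palindromes:
  [0:3] "bbb" (len 3) => palindrome
  [0:2] "bb" (len 2) => palindrome
  [1:3] "bb" (len 2) => palindrome
  [4:6] "dd" (len 2) => palindrome
Longest palindromic substring: "bbb" with length 3

3


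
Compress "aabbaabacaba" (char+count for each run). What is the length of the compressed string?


Input: aabbaabacaba
Runs:
  'a' x 2 => "a2"
  'b' x 2 => "b2"
  'a' x 2 => "a2"
  'b' x 1 => "b1"
  'a' x 1 => "a1"
  'c' x 1 => "c1"
  'a' x 1 => "a1"
  'b' x 1 => "b1"
  'a' x 1 => "a1"
Compressed: "a2b2a2b1a1c1a1b1a1"
Compressed length: 18

18


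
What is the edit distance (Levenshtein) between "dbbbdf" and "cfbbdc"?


Computing edit distance: "dbbbdf" -> "cfbbdc"
DP table:
           c    f    b    b    d    c
      0    1    2    3    4    5    6
  d   1    1    2    3    4    4    5
  b   2    2    2    2    3    4    5
  b   3    3    3    2    2    3    4
  b   4    4    4    3    2    3    4
  d   5    5    5    4    3    2    3
  f   6    6    5    5    4    3    3
Edit distance = dp[6][6] = 3

3


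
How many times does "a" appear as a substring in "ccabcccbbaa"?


Searching for "a" in "ccabcccbbaa"
Scanning each position:
  Position 0: "c" => no
  Position 1: "c" => no
  Position 2: "a" => MATCH
  Position 3: "b" => no
  Position 4: "c" => no
  Position 5: "c" => no
  Position 6: "c" => no
  Position 7: "b" => no
  Position 8: "b" => no
  Position 9: "a" => MATCH
  Position 10: "a" => MATCH
Total occurrences: 3

3


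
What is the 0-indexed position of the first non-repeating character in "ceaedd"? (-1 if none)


Input: ceaedd
Character frequencies:
  'a': 1
  'c': 1
  'd': 2
  'e': 2
Scanning left to right for freq == 1:
  Position 0 ('c'): unique! => answer = 0

0


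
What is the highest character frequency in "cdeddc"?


Input: cdeddc
Character counts:
  'c': 2
  'd': 3
  'e': 1
Maximum frequency: 3

3


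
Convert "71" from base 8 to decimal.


Input: "71" in base 8
Positional expansion:
  Digit '7' (value 7) x 8^1 = 56
  Digit '1' (value 1) x 8^0 = 1
Sum = 57

57


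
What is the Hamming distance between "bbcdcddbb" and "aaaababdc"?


Comparing "bbcdcddbb" and "aaaababdc" position by position:
  Position 0: 'b' vs 'a' => differ
  Position 1: 'b' vs 'a' => differ
  Position 2: 'c' vs 'a' => differ
  Position 3: 'd' vs 'a' => differ
  Position 4: 'c' vs 'b' => differ
  Position 5: 'd' vs 'a' => differ
  Position 6: 'd' vs 'b' => differ
  Position 7: 'b' vs 'd' => differ
  Position 8: 'b' vs 'c' => differ
Total differences (Hamming distance): 9

9


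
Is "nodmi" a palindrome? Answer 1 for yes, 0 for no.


Input: nodmi
Reversed: imdon
  Compare pos 0 ('n') with pos 4 ('i'): MISMATCH
  Compare pos 1 ('o') with pos 3 ('m'): MISMATCH
Result: not a palindrome

0


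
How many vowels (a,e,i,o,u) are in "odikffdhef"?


Input: odikffdhef
Checking each character:
  'o' at position 0: vowel (running total: 1)
  'd' at position 1: consonant
  'i' at position 2: vowel (running total: 2)
  'k' at position 3: consonant
  'f' at position 4: consonant
  'f' at position 5: consonant
  'd' at position 6: consonant
  'h' at position 7: consonant
  'e' at position 8: vowel (running total: 3)
  'f' at position 9: consonant
Total vowels: 3

3


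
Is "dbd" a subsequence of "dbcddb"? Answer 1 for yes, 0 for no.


Check if "dbd" is a subsequence of "dbcddb"
Greedy scan:
  Position 0 ('d'): matches sub[0] = 'd'
  Position 1 ('b'): matches sub[1] = 'b'
  Position 2 ('c'): no match needed
  Position 3 ('d'): matches sub[2] = 'd'
  Position 4 ('d'): no match needed
  Position 5 ('b'): no match needed
All 3 characters matched => is a subsequence

1


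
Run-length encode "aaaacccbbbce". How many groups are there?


Input: aaaacccbbbce
Scanning for consecutive runs:
  Group 1: 'a' x 4 (positions 0-3)
  Group 2: 'c' x 3 (positions 4-6)
  Group 3: 'b' x 3 (positions 7-9)
  Group 4: 'c' x 1 (positions 10-10)
  Group 5: 'e' x 1 (positions 11-11)
Total groups: 5

5


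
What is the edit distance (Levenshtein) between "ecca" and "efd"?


Computing edit distance: "ecca" -> "efd"
DP table:
           e    f    d
      0    1    2    3
  e   1    0    1    2
  c   2    1    1    2
  c   3    2    2    2
  a   4    3    3    3
Edit distance = dp[4][3] = 3

3


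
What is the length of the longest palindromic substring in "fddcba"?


Input: "fddcba"
Checking substrings for palindromes:
  [1:3] "dd" (len 2) => palindrome
Longest palindromic substring: "dd" with length 2

2


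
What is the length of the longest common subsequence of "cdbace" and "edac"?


LCS of "cdbace" and "edac"
DP table:
           e    d    a    c
      0    0    0    0    0
  c   0    0    0    0    1
  d   0    0    1    1    1
  b   0    0    1    1    1
  a   0    0    1    2    2
  c   0    0    1    2    3
  e   0    1    1    2    3
LCS length = dp[6][4] = 3

3


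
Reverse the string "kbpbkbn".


Input: kbpbkbn
Reading characters right to left:
  Position 6: 'n'
  Position 5: 'b'
  Position 4: 'k'
  Position 3: 'b'
  Position 2: 'p'
  Position 1: 'b'
  Position 0: 'k'
Reversed: nbkbpbk

nbkbpbk


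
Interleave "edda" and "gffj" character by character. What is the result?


Interleaving "edda" and "gffj":
  Position 0: 'e' from first, 'g' from second => "eg"
  Position 1: 'd' from first, 'f' from second => "df"
  Position 2: 'd' from first, 'f' from second => "df"
  Position 3: 'a' from first, 'j' from second => "aj"
Result: egdfdfaj

egdfdfaj


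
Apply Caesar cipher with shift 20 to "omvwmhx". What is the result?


Caesar cipher: shift "omvwmhx" by 20
  'o' (pos 14) + 20 = pos 8 = 'i'
  'm' (pos 12) + 20 = pos 6 = 'g'
  'v' (pos 21) + 20 = pos 15 = 'p'
  'w' (pos 22) + 20 = pos 16 = 'q'
  'm' (pos 12) + 20 = pos 6 = 'g'
  'h' (pos 7) + 20 = pos 1 = 'b'
  'x' (pos 23) + 20 = pos 17 = 'r'
Result: igpqgbr

igpqgbr


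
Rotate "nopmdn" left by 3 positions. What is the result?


Input: "nopmdn", rotate left by 3
First 3 characters: "nop"
Remaining characters: "mdn"
Concatenate remaining + first: "mdn" + "nop" = "mdnnop"

mdnnop


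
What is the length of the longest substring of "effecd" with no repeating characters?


Input: "effecd"
Sliding window (track last position of each char):
  Position 0 ('e'): window [0,0] length 1 -- new best
  Position 1 ('f'): window [0,1] length 2 -- new best
  Position 2 ('f'): repeat (last at 1), move window start to 2
  Position 2 ('f'): window [2,2] length 1
  Position 3 ('e'): window [2,3] length 2
  Position 4 ('c'): window [2,4] length 3 -- new best
  Position 5 ('d'): window [2,5] length 4 -- new best
Longest substring with no repeats: "fecd" with length 4

4


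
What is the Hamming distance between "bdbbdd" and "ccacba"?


Comparing "bdbbdd" and "ccacba" position by position:
  Position 0: 'b' vs 'c' => differ
  Position 1: 'd' vs 'c' => differ
  Position 2: 'b' vs 'a' => differ
  Position 3: 'b' vs 'c' => differ
  Position 4: 'd' vs 'b' => differ
  Position 5: 'd' vs 'a' => differ
Total differences (Hamming distance): 6

6


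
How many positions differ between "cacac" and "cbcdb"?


Comparing "cacac" and "cbcdb" position by position:
  Position 0: 'c' vs 'c' => same
  Position 1: 'a' vs 'b' => DIFFER
  Position 2: 'c' vs 'c' => same
  Position 3: 'a' vs 'd' => DIFFER
  Position 4: 'c' vs 'b' => DIFFER
Positions that differ: 3

3


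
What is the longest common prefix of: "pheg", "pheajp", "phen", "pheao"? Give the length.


Words: pheg, pheajp, phen, pheao
  Position 0: all 'p' => match
  Position 1: all 'h' => match
  Position 2: all 'e' => match
  Position 3: ('g', 'a', 'n', 'a') => mismatch, stop
LCP = "phe" (length 3)

3


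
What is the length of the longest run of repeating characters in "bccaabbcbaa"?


Input: "bccaabbcbaa"
Scanning for longest run:
  Position 1 ('c'): new char, reset run to 1
  Position 2 ('c'): continues run of 'c', length=2
  Position 3 ('a'): new char, reset run to 1
  Position 4 ('a'): continues run of 'a', length=2
  Position 5 ('b'): new char, reset run to 1
  Position 6 ('b'): continues run of 'b', length=2
  Position 7 ('c'): new char, reset run to 1
  Position 8 ('b'): new char, reset run to 1
  Position 9 ('a'): new char, reset run to 1
  Position 10 ('a'): continues run of 'a', length=2
Longest run: 'c' with length 2

2


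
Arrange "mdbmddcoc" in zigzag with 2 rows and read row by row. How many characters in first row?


Zigzag "mdbmddcoc" into 2 rows:
Placing characters:
  'm' => row 0
  'd' => row 1
  'b' => row 0
  'm' => row 1
  'd' => row 0
  'd' => row 1
  'c' => row 0
  'o' => row 1
  'c' => row 0
Rows:
  Row 0: "mbdcc"
  Row 1: "dmdo"
First row length: 5

5


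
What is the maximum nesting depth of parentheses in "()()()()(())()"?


Input: "()()()()(())()"
Tracking depth:
  Position 0 '(': depth becomes 1
  Position 1 ')': depth becomes 0
  Position 2 '(': depth becomes 1
  Position 3 ')': depth becomes 0
  Position 4 '(': depth becomes 1
  Position 5 ')': depth becomes 0
  Position 6 '(': depth becomes 1
  Position 7 ')': depth becomes 0
  Position 8 '(': depth becomes 1
  Position 9 '(': depth becomes 2
  Position 10 ')': depth becomes 1
  Position 11 ')': depth becomes 0
  Position 12 '(': depth becomes 1
  Position 13 ')': depth becomes 0
Maximum depth reached: 2

2


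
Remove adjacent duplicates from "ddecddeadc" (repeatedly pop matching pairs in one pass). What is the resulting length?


Input: ddecddeadc
Stack-based adjacent duplicate removal:
  Read 'd': push. Stack: d
  Read 'd': matches stack top 'd' => pop. Stack: (empty)
  Read 'e': push. Stack: e
  Read 'c': push. Stack: ec
  Read 'd': push. Stack: ecd
  Read 'd': matches stack top 'd' => pop. Stack: ec
  Read 'e': push. Stack: ece
  Read 'a': push. Stack: ecea
  Read 'd': push. Stack: ecead
  Read 'c': push. Stack: eceadc
Final stack: "eceadc" (length 6)

6


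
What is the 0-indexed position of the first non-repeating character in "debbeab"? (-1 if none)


Input: debbeab
Character frequencies:
  'a': 1
  'b': 3
  'd': 1
  'e': 2
Scanning left to right for freq == 1:
  Position 0 ('d'): unique! => answer = 0

0


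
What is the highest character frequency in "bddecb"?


Input: bddecb
Character counts:
  'b': 2
  'c': 1
  'd': 2
  'e': 1
Maximum frequency: 2

2


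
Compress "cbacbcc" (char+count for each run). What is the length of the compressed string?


Input: cbacbcc
Runs:
  'c' x 1 => "c1"
  'b' x 1 => "b1"
  'a' x 1 => "a1"
  'c' x 1 => "c1"
  'b' x 1 => "b1"
  'c' x 2 => "c2"
Compressed: "c1b1a1c1b1c2"
Compressed length: 12

12


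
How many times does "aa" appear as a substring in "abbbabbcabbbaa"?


Searching for "aa" in "abbbabbcabbbaa"
Scanning each position:
  Position 0: "ab" => no
  Position 1: "bb" => no
  Position 2: "bb" => no
  Position 3: "ba" => no
  Position 4: "ab" => no
  Position 5: "bb" => no
  Position 6: "bc" => no
  Position 7: "ca" => no
  Position 8: "ab" => no
  Position 9: "bb" => no
  Position 10: "bb" => no
  Position 11: "ba" => no
  Position 12: "aa" => MATCH
Total occurrences: 1

1


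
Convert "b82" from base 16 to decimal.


Input: "b82" in base 16
Positional expansion:
  Digit 'b' (value 11) x 16^2 = 2816
  Digit '8' (value 8) x 16^1 = 128
  Digit '2' (value 2) x 16^0 = 2
Sum = 2946

2946


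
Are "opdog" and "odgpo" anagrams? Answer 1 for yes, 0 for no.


Strings: "opdog", "odgpo"
Sorted first:  dgoop
Sorted second: dgoop
Sorted forms match => anagrams

1


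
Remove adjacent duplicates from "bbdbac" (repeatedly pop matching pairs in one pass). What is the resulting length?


Input: bbdbac
Stack-based adjacent duplicate removal:
  Read 'b': push. Stack: b
  Read 'b': matches stack top 'b' => pop. Stack: (empty)
  Read 'd': push. Stack: d
  Read 'b': push. Stack: db
  Read 'a': push. Stack: dba
  Read 'c': push. Stack: dbac
Final stack: "dbac" (length 4)

4


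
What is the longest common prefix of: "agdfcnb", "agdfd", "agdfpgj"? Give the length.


Words: agdfcnb, agdfd, agdfpgj
  Position 0: all 'a' => match
  Position 1: all 'g' => match
  Position 2: all 'd' => match
  Position 3: all 'f' => match
  Position 4: ('c', 'd', 'p') => mismatch, stop
LCP = "agdf" (length 4)

4


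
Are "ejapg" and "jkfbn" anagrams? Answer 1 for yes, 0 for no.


Strings: "ejapg", "jkfbn"
Sorted first:  aegjp
Sorted second: bfjkn
Differ at position 0: 'a' vs 'b' => not anagrams

0


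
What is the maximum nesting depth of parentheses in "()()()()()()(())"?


Input: "()()()()()()(())"
Tracking depth:
  Position 0 '(': depth becomes 1
  Position 1 ')': depth becomes 0
  Position 2 '(': depth becomes 1
  Position 3 ')': depth becomes 0
  Position 4 '(': depth becomes 1
  Position 5 ')': depth becomes 0
  Position 6 '(': depth becomes 1
  Position 7 ')': depth becomes 0
  Position 8 '(': depth becomes 1
  Position 9 ')': depth becomes 0
  Position 10 '(': depth becomes 1
  Position 11 ')': depth becomes 0
  Position 12 '(': depth becomes 1
  Position 13 '(': depth becomes 2
  Position 14 ')': depth becomes 1
  Position 15 ')': depth becomes 0
Maximum depth reached: 2

2


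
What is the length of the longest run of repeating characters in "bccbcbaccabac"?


Input: "bccbcbaccabac"
Scanning for longest run:
  Position 1 ('c'): new char, reset run to 1
  Position 2 ('c'): continues run of 'c', length=2
  Position 3 ('b'): new char, reset run to 1
  Position 4 ('c'): new char, reset run to 1
  Position 5 ('b'): new char, reset run to 1
  Position 6 ('a'): new char, reset run to 1
  Position 7 ('c'): new char, reset run to 1
  Position 8 ('c'): continues run of 'c', length=2
  Position 9 ('a'): new char, reset run to 1
  Position 10 ('b'): new char, reset run to 1
  Position 11 ('a'): new char, reset run to 1
  Position 12 ('c'): new char, reset run to 1
Longest run: 'c' with length 2

2


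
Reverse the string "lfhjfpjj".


Input: lfhjfpjj
Reading characters right to left:
  Position 7: 'j'
  Position 6: 'j'
  Position 5: 'p'
  Position 4: 'f'
  Position 3: 'j'
  Position 2: 'h'
  Position 1: 'f'
  Position 0: 'l'
Reversed: jjpfjhfl

jjpfjhfl


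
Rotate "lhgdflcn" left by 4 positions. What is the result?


Input: "lhgdflcn", rotate left by 4
First 4 characters: "lhgd"
Remaining characters: "flcn"
Concatenate remaining + first: "flcn" + "lhgd" = "flcnlhgd"

flcnlhgd


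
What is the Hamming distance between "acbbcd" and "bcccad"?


Comparing "acbbcd" and "bcccad" position by position:
  Position 0: 'a' vs 'b' => differ
  Position 1: 'c' vs 'c' => same
  Position 2: 'b' vs 'c' => differ
  Position 3: 'b' vs 'c' => differ
  Position 4: 'c' vs 'a' => differ
  Position 5: 'd' vs 'd' => same
Total differences (Hamming distance): 4

4


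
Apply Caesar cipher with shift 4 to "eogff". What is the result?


Caesar cipher: shift "eogff" by 4
  'e' (pos 4) + 4 = pos 8 = 'i'
  'o' (pos 14) + 4 = pos 18 = 's'
  'g' (pos 6) + 4 = pos 10 = 'k'
  'f' (pos 5) + 4 = pos 9 = 'j'
  'f' (pos 5) + 4 = pos 9 = 'j'
Result: iskjj

iskjj


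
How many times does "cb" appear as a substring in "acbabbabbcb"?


Searching for "cb" in "acbabbabbcb"
Scanning each position:
  Position 0: "ac" => no
  Position 1: "cb" => MATCH
  Position 2: "ba" => no
  Position 3: "ab" => no
  Position 4: "bb" => no
  Position 5: "ba" => no
  Position 6: "ab" => no
  Position 7: "bb" => no
  Position 8: "bc" => no
  Position 9: "cb" => MATCH
Total occurrences: 2

2


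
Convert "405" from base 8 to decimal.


Input: "405" in base 8
Positional expansion:
  Digit '4' (value 4) x 8^2 = 256
  Digit '0' (value 0) x 8^1 = 0
  Digit '5' (value 5) x 8^0 = 5
Sum = 261

261


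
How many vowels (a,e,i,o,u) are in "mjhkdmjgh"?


Input: mjhkdmjgh
Checking each character:
  'm' at position 0: consonant
  'j' at position 1: consonant
  'h' at position 2: consonant
  'k' at position 3: consonant
  'd' at position 4: consonant
  'm' at position 5: consonant
  'j' at position 6: consonant
  'g' at position 7: consonant
  'h' at position 8: consonant
Total vowels: 0

0


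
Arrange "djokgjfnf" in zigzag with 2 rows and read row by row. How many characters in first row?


Zigzag "djokgjfnf" into 2 rows:
Placing characters:
  'd' => row 0
  'j' => row 1
  'o' => row 0
  'k' => row 1
  'g' => row 0
  'j' => row 1
  'f' => row 0
  'n' => row 1
  'f' => row 0
Rows:
  Row 0: "dogff"
  Row 1: "jkjn"
First row length: 5

5


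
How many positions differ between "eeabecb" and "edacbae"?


Comparing "eeabecb" and "edacbae" position by position:
  Position 0: 'e' vs 'e' => same
  Position 1: 'e' vs 'd' => DIFFER
  Position 2: 'a' vs 'a' => same
  Position 3: 'b' vs 'c' => DIFFER
  Position 4: 'e' vs 'b' => DIFFER
  Position 5: 'c' vs 'a' => DIFFER
  Position 6: 'b' vs 'e' => DIFFER
Positions that differ: 5

5


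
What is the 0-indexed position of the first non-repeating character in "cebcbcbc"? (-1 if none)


Input: cebcbcbc
Character frequencies:
  'b': 3
  'c': 4
  'e': 1
Scanning left to right for freq == 1:
  Position 0 ('c'): freq=4, skip
  Position 1 ('e'): unique! => answer = 1

1


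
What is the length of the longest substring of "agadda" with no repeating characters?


Input: "agadda"
Sliding window (track last position of each char):
  Position 0 ('a'): window [0,0] length 1 -- new best
  Position 1 ('g'): window [0,1] length 2 -- new best
  Position 2 ('a'): repeat (last at 0), move window start to 1
  Position 2 ('a'): window [1,2] length 2
  Position 3 ('d'): window [1,3] length 3 -- new best
  Position 4 ('d'): repeat (last at 3), move window start to 4
  Position 4 ('d'): window [4,4] length 1
  Position 5 ('a'): window [4,5] length 2
Longest substring with no repeats: "gad" with length 3

3


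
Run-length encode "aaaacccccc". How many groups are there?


Input: aaaacccccc
Scanning for consecutive runs:
  Group 1: 'a' x 4 (positions 0-3)
  Group 2: 'c' x 6 (positions 4-9)
Total groups: 2

2


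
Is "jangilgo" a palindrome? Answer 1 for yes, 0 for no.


Input: jangilgo
Reversed: oglignaj
  Compare pos 0 ('j') with pos 7 ('o'): MISMATCH
  Compare pos 1 ('a') with pos 6 ('g'): MISMATCH
  Compare pos 2 ('n') with pos 5 ('l'): MISMATCH
  Compare pos 3 ('g') with pos 4 ('i'): MISMATCH
Result: not a palindrome

0


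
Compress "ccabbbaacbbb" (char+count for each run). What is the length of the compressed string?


Input: ccabbbaacbbb
Runs:
  'c' x 2 => "c2"
  'a' x 1 => "a1"
  'b' x 3 => "b3"
  'a' x 2 => "a2"
  'c' x 1 => "c1"
  'b' x 3 => "b3"
Compressed: "c2a1b3a2c1b3"
Compressed length: 12

12


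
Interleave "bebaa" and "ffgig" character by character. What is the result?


Interleaving "bebaa" and "ffgig":
  Position 0: 'b' from first, 'f' from second => "bf"
  Position 1: 'e' from first, 'f' from second => "ef"
  Position 2: 'b' from first, 'g' from second => "bg"
  Position 3: 'a' from first, 'i' from second => "ai"
  Position 4: 'a' from first, 'g' from second => "ag"
Result: bfefbgaiag

bfefbgaiag


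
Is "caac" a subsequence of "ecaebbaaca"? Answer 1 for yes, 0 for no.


Check if "caac" is a subsequence of "ecaebbaaca"
Greedy scan:
  Position 0 ('e'): no match needed
  Position 1 ('c'): matches sub[0] = 'c'
  Position 2 ('a'): matches sub[1] = 'a'
  Position 3 ('e'): no match needed
  Position 4 ('b'): no match needed
  Position 5 ('b'): no match needed
  Position 6 ('a'): matches sub[2] = 'a'
  Position 7 ('a'): no match needed
  Position 8 ('c'): matches sub[3] = 'c'
  Position 9 ('a'): no match needed
All 4 characters matched => is a subsequence

1


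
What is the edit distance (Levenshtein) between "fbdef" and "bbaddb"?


Computing edit distance: "fbdef" -> "bbaddb"
DP table:
           b    b    a    d    d    b
      0    1    2    3    4    5    6
  f   1    1    2    3    4    5    6
  b   2    1    1    2    3    4    5
  d   3    2    2    2    2    3    4
  e   4    3    3    3    3    3    4
  f   5    4    4    4    4    4    4
Edit distance = dp[5][6] = 4

4


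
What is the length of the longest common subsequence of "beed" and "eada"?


LCS of "beed" and "eada"
DP table:
           e    a    d    a
      0    0    0    0    0
  b   0    0    0    0    0
  e   0    1    1    1    1
  e   0    1    1    1    1
  d   0    1    1    2    2
LCS length = dp[4][4] = 2

2


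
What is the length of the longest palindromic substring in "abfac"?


Input: "abfac"
Checking substrings for palindromes:
  No multi-char palindromic substrings found
Longest palindromic substring: "a" with length 1

1


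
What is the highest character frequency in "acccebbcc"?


Input: acccebbcc
Character counts:
  'a': 1
  'b': 2
  'c': 5
  'e': 1
Maximum frequency: 5

5


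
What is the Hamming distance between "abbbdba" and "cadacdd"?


Comparing "abbbdba" and "cadacdd" position by position:
  Position 0: 'a' vs 'c' => differ
  Position 1: 'b' vs 'a' => differ
  Position 2: 'b' vs 'd' => differ
  Position 3: 'b' vs 'a' => differ
  Position 4: 'd' vs 'c' => differ
  Position 5: 'b' vs 'd' => differ
  Position 6: 'a' vs 'd' => differ
Total differences (Hamming distance): 7

7


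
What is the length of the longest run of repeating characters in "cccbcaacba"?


Input: "cccbcaacba"
Scanning for longest run:
  Position 1 ('c'): continues run of 'c', length=2
  Position 2 ('c'): continues run of 'c', length=3
  Position 3 ('b'): new char, reset run to 1
  Position 4 ('c'): new char, reset run to 1
  Position 5 ('a'): new char, reset run to 1
  Position 6 ('a'): continues run of 'a', length=2
  Position 7 ('c'): new char, reset run to 1
  Position 8 ('b'): new char, reset run to 1
  Position 9 ('a'): new char, reset run to 1
Longest run: 'c' with length 3

3


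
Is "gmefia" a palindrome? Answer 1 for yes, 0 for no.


Input: gmefia
Reversed: aifemg
  Compare pos 0 ('g') with pos 5 ('a'): MISMATCH
  Compare pos 1 ('m') with pos 4 ('i'): MISMATCH
  Compare pos 2 ('e') with pos 3 ('f'): MISMATCH
Result: not a palindrome

0


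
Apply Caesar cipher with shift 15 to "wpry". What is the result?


Caesar cipher: shift "wpry" by 15
  'w' (pos 22) + 15 = pos 11 = 'l'
  'p' (pos 15) + 15 = pos 4 = 'e'
  'r' (pos 17) + 15 = pos 6 = 'g'
  'y' (pos 24) + 15 = pos 13 = 'n'
Result: legn

legn


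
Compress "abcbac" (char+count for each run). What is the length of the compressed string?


Input: abcbac
Runs:
  'a' x 1 => "a1"
  'b' x 1 => "b1"
  'c' x 1 => "c1"
  'b' x 1 => "b1"
  'a' x 1 => "a1"
  'c' x 1 => "c1"
Compressed: "a1b1c1b1a1c1"
Compressed length: 12

12


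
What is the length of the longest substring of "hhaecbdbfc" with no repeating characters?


Input: "hhaecbdbfc"
Sliding window (track last position of each char):
  Position 0 ('h'): window [0,0] length 1 -- new best
  Position 1 ('h'): repeat (last at 0), move window start to 1
  Position 1 ('h'): window [1,1] length 1
  Position 2 ('a'): window [1,2] length 2 -- new best
  Position 3 ('e'): window [1,3] length 3 -- new best
  Position 4 ('c'): window [1,4] length 4 -- new best
  Position 5 ('b'): window [1,5] length 5 -- new best
  Position 6 ('d'): window [1,6] length 6 -- new best
  Position 7 ('b'): repeat (last at 5), move window start to 6
  Position 7 ('b'): window [6,7] length 2
  Position 8 ('f'): window [6,8] length 3
  Position 9 ('c'): window [6,9] length 4
Longest substring with no repeats: "haecbd" with length 6

6


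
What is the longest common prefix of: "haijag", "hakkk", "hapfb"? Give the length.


Words: haijag, hakkk, hapfb
  Position 0: all 'h' => match
  Position 1: all 'a' => match
  Position 2: ('i', 'k', 'p') => mismatch, stop
LCP = "ha" (length 2)

2


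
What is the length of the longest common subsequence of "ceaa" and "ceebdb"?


LCS of "ceaa" and "ceebdb"
DP table:
           c    e    e    b    d    b
      0    0    0    0    0    0    0
  c   0    1    1    1    1    1    1
  e   0    1    2    2    2    2    2
  a   0    1    2    2    2    2    2
  a   0    1    2    2    2    2    2
LCS length = dp[4][6] = 2

2


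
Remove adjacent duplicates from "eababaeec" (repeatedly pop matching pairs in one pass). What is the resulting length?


Input: eababaeec
Stack-based adjacent duplicate removal:
  Read 'e': push. Stack: e
  Read 'a': push. Stack: ea
  Read 'b': push. Stack: eab
  Read 'a': push. Stack: eaba
  Read 'b': push. Stack: eabab
  Read 'a': push. Stack: eababa
  Read 'e': push. Stack: eababae
  Read 'e': matches stack top 'e' => pop. Stack: eababa
  Read 'c': push. Stack: eababac
Final stack: "eababac" (length 7)

7


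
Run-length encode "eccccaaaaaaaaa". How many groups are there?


Input: eccccaaaaaaaaa
Scanning for consecutive runs:
  Group 1: 'e' x 1 (positions 0-0)
  Group 2: 'c' x 4 (positions 1-4)
  Group 3: 'a' x 9 (positions 5-13)
Total groups: 3

3


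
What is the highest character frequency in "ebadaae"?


Input: ebadaae
Character counts:
  'a': 3
  'b': 1
  'd': 1
  'e': 2
Maximum frequency: 3

3


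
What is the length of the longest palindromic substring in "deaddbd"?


Input: "deaddbd"
Checking substrings for palindromes:
  [4:7] "dbd" (len 3) => palindrome
  [3:5] "dd" (len 2) => palindrome
Longest palindromic substring: "dbd" with length 3

3


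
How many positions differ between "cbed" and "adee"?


Comparing "cbed" and "adee" position by position:
  Position 0: 'c' vs 'a' => DIFFER
  Position 1: 'b' vs 'd' => DIFFER
  Position 2: 'e' vs 'e' => same
  Position 3: 'd' vs 'e' => DIFFER
Positions that differ: 3

3


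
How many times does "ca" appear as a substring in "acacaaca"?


Searching for "ca" in "acacaaca"
Scanning each position:
  Position 0: "ac" => no
  Position 1: "ca" => MATCH
  Position 2: "ac" => no
  Position 3: "ca" => MATCH
  Position 4: "aa" => no
  Position 5: "ac" => no
  Position 6: "ca" => MATCH
Total occurrences: 3

3


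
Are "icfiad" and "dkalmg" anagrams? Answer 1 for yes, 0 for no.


Strings: "icfiad", "dkalmg"
Sorted first:  acdfii
Sorted second: adgklm
Differ at position 1: 'c' vs 'd' => not anagrams

0


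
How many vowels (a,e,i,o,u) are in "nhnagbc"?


Input: nhnagbc
Checking each character:
  'n' at position 0: consonant
  'h' at position 1: consonant
  'n' at position 2: consonant
  'a' at position 3: vowel (running total: 1)
  'g' at position 4: consonant
  'b' at position 5: consonant
  'c' at position 6: consonant
Total vowels: 1

1


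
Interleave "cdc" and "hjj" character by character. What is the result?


Interleaving "cdc" and "hjj":
  Position 0: 'c' from first, 'h' from second => "ch"
  Position 1: 'd' from first, 'j' from second => "dj"
  Position 2: 'c' from first, 'j' from second => "cj"
Result: chdjcj

chdjcj


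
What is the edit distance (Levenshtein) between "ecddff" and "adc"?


Computing edit distance: "ecddff" -> "adc"
DP table:
           a    d    c
      0    1    2    3
  e   1    1    2    3
  c   2    2    2    2
  d   3    3    2    3
  d   4    4    3    3
  f   5    5    4    4
  f   6    6    5    5
Edit distance = dp[6][3] = 5

5


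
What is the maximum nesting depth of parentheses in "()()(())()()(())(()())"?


Input: "()()(())()()(())(()())"
Tracking depth:
  Position 0 '(': depth becomes 1
  Position 1 ')': depth becomes 0
  Position 2 '(': depth becomes 1
  Position 3 ')': depth becomes 0
  Position 4 '(': depth becomes 1
  Position 5 '(': depth becomes 2
  Position 6 ')': depth becomes 1
  Position 7 ')': depth becomes 0
  Position 8 '(': depth becomes 1
  Position 9 ')': depth becomes 0
  Position 10 '(': depth becomes 1
  Position 11 ')': depth becomes 0
  Position 12 '(': depth becomes 1
  Position 13 '(': depth becomes 2
  Position 14 ')': depth becomes 1
  Position 15 ')': depth becomes 0
  Position 16 '(': depth becomes 1
  Position 17 '(': depth becomes 2
  Position 18 ')': depth becomes 1
  Position 19 '(': depth becomes 2
  Position 20 ')': depth becomes 1
  Position 21 ')': depth becomes 0
Maximum depth reached: 2

2


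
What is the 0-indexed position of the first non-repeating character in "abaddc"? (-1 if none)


Input: abaddc
Character frequencies:
  'a': 2
  'b': 1
  'c': 1
  'd': 2
Scanning left to right for freq == 1:
  Position 0 ('a'): freq=2, skip
  Position 1 ('b'): unique! => answer = 1

1


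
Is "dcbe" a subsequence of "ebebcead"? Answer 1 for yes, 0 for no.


Check if "dcbe" is a subsequence of "ebebcead"
Greedy scan:
  Position 0 ('e'): no match needed
  Position 1 ('b'): no match needed
  Position 2 ('e'): no match needed
  Position 3 ('b'): no match needed
  Position 4 ('c'): no match needed
  Position 5 ('e'): no match needed
  Position 6 ('a'): no match needed
  Position 7 ('d'): matches sub[0] = 'd'
Only matched 1/4 characters => not a subsequence

0


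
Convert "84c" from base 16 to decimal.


Input: "84c" in base 16
Positional expansion:
  Digit '8' (value 8) x 16^2 = 2048
  Digit '4' (value 4) x 16^1 = 64
  Digit 'c' (value 12) x 16^0 = 12
Sum = 2124

2124


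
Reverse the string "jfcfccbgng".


Input: jfcfccbgng
Reading characters right to left:
  Position 9: 'g'
  Position 8: 'n'
  Position 7: 'g'
  Position 6: 'b'
  Position 5: 'c'
  Position 4: 'c'
  Position 3: 'f'
  Position 2: 'c'
  Position 1: 'f'
  Position 0: 'j'
Reversed: gngbccfcfj

gngbccfcfj


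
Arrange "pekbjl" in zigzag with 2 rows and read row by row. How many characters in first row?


Zigzag "pekbjl" into 2 rows:
Placing characters:
  'p' => row 0
  'e' => row 1
  'k' => row 0
  'b' => row 1
  'j' => row 0
  'l' => row 1
Rows:
  Row 0: "pkj"
  Row 1: "ebl"
First row length: 3

3


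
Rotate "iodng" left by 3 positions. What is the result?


Input: "iodng", rotate left by 3
First 3 characters: "iod"
Remaining characters: "ng"
Concatenate remaining + first: "ng" + "iod" = "ngiod"

ngiod


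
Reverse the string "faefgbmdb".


Input: faefgbmdb
Reading characters right to left:
  Position 8: 'b'
  Position 7: 'd'
  Position 6: 'm'
  Position 5: 'b'
  Position 4: 'g'
  Position 3: 'f'
  Position 2: 'e'
  Position 1: 'a'
  Position 0: 'f'
Reversed: bdmbgfeaf

bdmbgfeaf


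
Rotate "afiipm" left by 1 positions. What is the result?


Input: "afiipm", rotate left by 1
First 1 characters: "a"
Remaining characters: "fiipm"
Concatenate remaining + first: "fiipm" + "a" = "fiipma"

fiipma


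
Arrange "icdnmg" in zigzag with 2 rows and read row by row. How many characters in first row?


Zigzag "icdnmg" into 2 rows:
Placing characters:
  'i' => row 0
  'c' => row 1
  'd' => row 0
  'n' => row 1
  'm' => row 0
  'g' => row 1
Rows:
  Row 0: "idm"
  Row 1: "cng"
First row length: 3

3


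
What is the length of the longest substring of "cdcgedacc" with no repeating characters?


Input: "cdcgedacc"
Sliding window (track last position of each char):
  Position 0 ('c'): window [0,0] length 1 -- new best
  Position 1 ('d'): window [0,1] length 2 -- new best
  Position 2 ('c'): repeat (last at 0), move window start to 1
  Position 2 ('c'): window [1,2] length 2
  Position 3 ('g'): window [1,3] length 3 -- new best
  Position 4 ('e'): window [1,4] length 4 -- new best
  Position 5 ('d'): repeat (last at 1), move window start to 2
  Position 5 ('d'): window [2,5] length 4
  Position 6 ('a'): window [2,6] length 5 -- new best
  Position 7 ('c'): repeat (last at 2), move window start to 3
  Position 7 ('c'): window [3,7] length 5
  Position 8 ('c'): repeat (last at 7), move window start to 8
  Position 8 ('c'): window [8,8] length 1
Longest substring with no repeats: "cgeda" with length 5

5


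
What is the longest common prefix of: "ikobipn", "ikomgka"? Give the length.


Words: ikobipn, ikomgka
  Position 0: all 'i' => match
  Position 1: all 'k' => match
  Position 2: all 'o' => match
  Position 3: ('b', 'm') => mismatch, stop
LCP = "iko" (length 3)

3


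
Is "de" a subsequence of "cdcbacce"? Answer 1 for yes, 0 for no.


Check if "de" is a subsequence of "cdcbacce"
Greedy scan:
  Position 0 ('c'): no match needed
  Position 1 ('d'): matches sub[0] = 'd'
  Position 2 ('c'): no match needed
  Position 3 ('b'): no match needed
  Position 4 ('a'): no match needed
  Position 5 ('c'): no match needed
  Position 6 ('c'): no match needed
  Position 7 ('e'): matches sub[1] = 'e'
All 2 characters matched => is a subsequence

1
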